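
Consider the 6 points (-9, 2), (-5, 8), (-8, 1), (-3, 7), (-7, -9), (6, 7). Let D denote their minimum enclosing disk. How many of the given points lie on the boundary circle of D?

2

A smallest enclosing disk is always determined by at most three of the input points on its boundary.
The farthest pair is (-7, -9)–(6, 7) with squared distance 425. The circle on this segment as diameter has centre (-0.5, -1) and r² = 425/4 = 106.25.
Check (-9, 2): distance² to centre = 81.25 ≤ 106.25, so it lies inside.
All remaining points lie in this disk, and no smaller disk contains both endpoints, so this is the minimum enclosing circle.
The points at distance exactly r from the centre are (-7, -9), (6, 7) — 2 points.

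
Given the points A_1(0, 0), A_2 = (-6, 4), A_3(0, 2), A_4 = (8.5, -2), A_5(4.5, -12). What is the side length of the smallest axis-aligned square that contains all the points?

The bounding box has width 14.5 and height 16.
An axis-aligned square enclosing the set must have side ≥ max(width, height).
So the minimum side is max(14.5, 16) = 16.

16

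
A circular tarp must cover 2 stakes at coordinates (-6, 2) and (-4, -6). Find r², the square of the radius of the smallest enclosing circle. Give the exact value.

The smallest circle enclosing two points has them as diameter endpoints.
Centre = midpoint = (-5, -2); r² = |(-6, 2)−(-4, -6)|²/4 = 68/4 = 17.

17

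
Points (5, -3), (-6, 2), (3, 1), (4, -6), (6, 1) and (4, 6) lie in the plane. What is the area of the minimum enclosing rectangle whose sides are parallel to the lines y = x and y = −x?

In coordinates u = x + y, v = x − y the rectangle is axis-aligned; the map (x,y)→(u,v) scales areas by 2.
u-values: 2, -4, 4, -2, 7, 10; range = 10 − (-4) = 14.
v-values: 8, -8, 2, 10, 5, -2; range = 10 − (-8) = 18.
Area = (14 × 18) / 2 = 126.

126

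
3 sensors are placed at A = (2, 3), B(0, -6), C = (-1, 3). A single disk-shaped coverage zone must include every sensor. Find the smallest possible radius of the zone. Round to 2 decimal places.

Side lengths²: AB² = 85, AC² = 9, BC² = 82.
Since AB² = 85 < 82 + 9 = 91, the triangle is acute, so the smallest enclosing circle is the circumcircle.
Circumcentre = (0.5, -25/18), r² = 3485/162.
r = √(3485/162) ≈ 4.64.

4.64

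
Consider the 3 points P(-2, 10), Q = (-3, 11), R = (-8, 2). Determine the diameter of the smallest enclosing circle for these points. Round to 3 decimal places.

Side lengths²: PQ² = 2, PR² = 100, QR² = 106.
Since QR² = 106 ≥ 100 + 2 = 102, the angle opposite QR is not acute, so the smallest enclosing circle has QR as diameter.
Centre = midpoint of QR = (-5.5, 6.5), r² = 106/4 = 26.5.
Diameter = 2r = 2√(26.5) ≈ 10.296.

10.296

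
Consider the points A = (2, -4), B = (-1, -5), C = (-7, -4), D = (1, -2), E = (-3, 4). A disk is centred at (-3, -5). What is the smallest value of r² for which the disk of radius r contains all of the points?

81

The required radius is the distance from (-3, -5) to the farthest point.
Squared distances: 26, 4, 17, 25, 81.
Maximum is 81, attained at E.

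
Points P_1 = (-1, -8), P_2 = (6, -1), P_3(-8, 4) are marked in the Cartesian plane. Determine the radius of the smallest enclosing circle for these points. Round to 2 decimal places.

Side lengths²: P_1P_2² = 98, P_1P_3² = 193, P_2P_3² = 221.
Since P_2P_3² = 221 < 193 + 98 = 291, the triangle is acute, so the smallest enclosing circle is the circumcircle.
Circumcentre = (-63/38, -13/38), r² = 42653/722.
r = √(42653/722) ≈ 7.69.

7.69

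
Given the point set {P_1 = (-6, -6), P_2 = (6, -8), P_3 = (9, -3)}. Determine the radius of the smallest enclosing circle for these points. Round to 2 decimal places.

7.65

Side lengths²: P_1P_2² = 148, P_1P_3² = 234, P_2P_3² = 34.
Since P_1P_3² = 234 ≥ 148 + 34 = 182, the angle opposite P_1P_3 is not acute, so the smallest enclosing circle has P_1P_3 as diameter.
Centre = midpoint of P_1P_3 = (1.5, -4.5), r² = 234/4 = 58.5.
r = √(58.5) ≈ 7.65.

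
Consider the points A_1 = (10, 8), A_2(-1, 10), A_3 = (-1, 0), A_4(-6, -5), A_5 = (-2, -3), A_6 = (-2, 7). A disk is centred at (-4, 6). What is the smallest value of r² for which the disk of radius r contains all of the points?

The required radius is the distance from (-4, 6) to the farthest point.
Squared distances: 200, 25, 45, 125, 85, 5.
Maximum is 200, attained at A_1.

200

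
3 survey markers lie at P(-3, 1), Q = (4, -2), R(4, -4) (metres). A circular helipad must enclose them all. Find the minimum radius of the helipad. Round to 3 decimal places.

4.301

Side lengths²: PQ² = 58, PR² = 74, QR² = 4.
Since PR² = 74 ≥ 58 + 4 = 62, the angle opposite PR is not acute, so the smallest enclosing circle has PR as diameter.
Centre = midpoint of PR = (0.5, -1.5), r² = 74/4 = 18.5.
r = √(18.5) ≈ 4.301.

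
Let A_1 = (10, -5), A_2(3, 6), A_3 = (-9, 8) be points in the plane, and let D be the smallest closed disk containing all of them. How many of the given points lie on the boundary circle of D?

Side lengths²: A_1A_2² = 170, A_1A_3² = 530, A_2A_3² = 148.
Since A_1A_3² = 530 ≥ 170 + 148 = 318, the angle opposite A_1A_3 is not acute, so the smallest enclosing circle has A_1A_3 as diameter.
Centre = midpoint of A_1A_3 = (0.5, 1.5), r² = 530/4 = 132.5.
The points at distance exactly r from the centre are A_1, A_3 — 2 points.

2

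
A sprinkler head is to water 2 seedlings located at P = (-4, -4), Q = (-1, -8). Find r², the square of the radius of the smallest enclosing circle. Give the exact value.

6.25

The smallest circle enclosing two points has them as diameter endpoints.
Centre = midpoint = (-2.5, -6); r² = |PQ|²/4 = 25/4 = 6.25.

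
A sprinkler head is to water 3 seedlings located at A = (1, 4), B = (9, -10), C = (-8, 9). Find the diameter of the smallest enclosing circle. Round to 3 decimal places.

25.495

Side lengths²: AB² = 260, AC² = 106, BC² = 650.
Since BC² = 650 ≥ 260 + 106 = 366, the angle opposite BC is not acute, so the smallest enclosing circle has BC as diameter.
Centre = midpoint of BC = (0.5, -0.5), r² = 650/4 = 162.5.
Diameter = 2r = 2√(162.5) ≈ 25.495.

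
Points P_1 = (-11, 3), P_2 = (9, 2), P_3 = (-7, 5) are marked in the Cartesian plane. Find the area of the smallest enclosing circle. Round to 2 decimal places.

314.94

Side lengths²: P_1P_2² = 401, P_1P_3² = 20, P_2P_3² = 265.
Since P_1P_2² = 401 ≥ 265 + 20 = 285, the angle opposite P_1P_2 is not acute, so the smallest enclosing circle has P_1P_2 as diameter.
Centre = midpoint of P_1P_2 = (-1, 2.5), r² = 401/4 = 100.25.
Area = π·r² = π·100.25 ≈ 314.94.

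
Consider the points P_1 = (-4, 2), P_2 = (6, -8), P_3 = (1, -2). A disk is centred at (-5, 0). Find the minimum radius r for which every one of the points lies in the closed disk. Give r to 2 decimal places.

13.60

The required radius is the distance from (-5, 0) to the farthest point.
Squared distances: 5, 185, 40.
Maximum is 185, attained at P_2.
r = √185 ≈ 13.60.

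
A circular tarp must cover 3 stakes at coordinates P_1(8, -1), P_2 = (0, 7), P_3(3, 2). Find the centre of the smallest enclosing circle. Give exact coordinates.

Side lengths²: P_1P_2² = 128, P_1P_3² = 34, P_2P_3² = 34.
Since P_1P_2² = 128 ≥ 34 + 34 = 68, the angle opposite P_1P_2 is not acute, so the smallest enclosing circle has P_1P_2 as diameter.
Centre = midpoint of P_1P_2 = (4, 3), r² = 128/4 = 32.
Centre = (4, 3).

(4, 3)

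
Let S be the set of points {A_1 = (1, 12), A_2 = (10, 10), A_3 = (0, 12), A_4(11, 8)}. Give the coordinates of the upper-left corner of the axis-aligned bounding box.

(0, 12)

x-range [0, 11], y-range [8, 12].
The upper-left corner is (0, 12).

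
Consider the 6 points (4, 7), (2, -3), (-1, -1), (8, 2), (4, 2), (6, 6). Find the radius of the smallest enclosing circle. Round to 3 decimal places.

5.099

The minimum enclosing circle of a finite set is fixed by two of the points (as a diameter) or three (as a circumcircle).
The farthest pair is (4, 7)–(2, -3) with squared distance 104. The circle on this segment as diameter has centre (3, 2) and r² = 104/4 = 26.
Check (-1, -1): distance² to centre = 25 ≤ 26, so it lies inside.
All remaining points lie in this disk, and no smaller disk contains both endpoints, so this is the minimum enclosing circle.
r = √26 ≈ 5.099.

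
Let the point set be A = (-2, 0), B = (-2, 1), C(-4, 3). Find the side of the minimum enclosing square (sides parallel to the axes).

The bounding box has width 2 and height 3.
An axis-aligned square enclosing the set must have side ≥ max(width, height).
So the minimum side is max(2, 3) = 3.

3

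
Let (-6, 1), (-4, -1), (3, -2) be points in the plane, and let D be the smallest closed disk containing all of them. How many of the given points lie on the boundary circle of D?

2

Call the three points A, B, C in the order given.
Side lengths²: AB² = 8, AC² = 90, BC² = 50.
Since AC² = 90 ≥ 50 + 8 = 58, the angle opposite AC is not acute, so the smallest enclosing circle has AC as diameter.
Centre = midpoint of AC = (-1.5, -0.5), r² = 90/4 = 22.5.
The points at distance exactly r from the centre are (-6, 1), (3, -2) — 2 points.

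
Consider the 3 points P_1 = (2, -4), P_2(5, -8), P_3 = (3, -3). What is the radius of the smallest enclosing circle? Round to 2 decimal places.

Side lengths²: P_1P_2² = 25, P_1P_3² = 2, P_2P_3² = 29.
Since P_2P_3² = 29 ≥ 25 + 2 = 27, the angle opposite P_2P_3 is not acute, so the smallest enclosing circle has P_2P_3 as diameter.
Centre = midpoint of P_2P_3 = (4, -5.5), r² = 29/4 = 7.25.
r = √(7.25) ≈ 2.69.

2.69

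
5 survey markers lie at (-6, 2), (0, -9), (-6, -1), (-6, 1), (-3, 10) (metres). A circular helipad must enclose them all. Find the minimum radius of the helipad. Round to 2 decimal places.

9.62

The minimum enclosing circle of a finite set is fixed by two of the points (as a diameter) or three (as a circumcircle).
The farthest pair is (0, -9)–(-3, 10) with squared distance 370. The circle on this segment as diameter has centre (-1.5, 0.5) and r² = 370/4 = 92.5.
Check (-6, 2): distance² to centre = 22.5 ≤ 92.5, so it lies inside.
All remaining points lie in this disk, and no smaller disk contains both endpoints, so this is the minimum enclosing circle.
r = √(92.5) ≈ 9.62.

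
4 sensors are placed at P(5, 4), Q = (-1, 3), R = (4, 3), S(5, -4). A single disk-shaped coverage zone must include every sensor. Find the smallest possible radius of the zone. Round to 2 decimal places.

By Welzl's lemma the MEC is supported by two points (diametrically opposite) or three points (on a circumcircle).
The minimum enclosing circle is determined by three boundary points: P, Q, S.
Their circumcentre is (31/12, 0) with r² = 3145/144.
The farthest remaining point R is at distance² 1585/144 ≤ 3145/144.
r = √(3145/144) ≈ 4.67.

4.67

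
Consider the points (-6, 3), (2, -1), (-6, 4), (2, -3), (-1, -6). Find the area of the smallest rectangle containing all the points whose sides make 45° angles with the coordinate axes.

60

In coordinates u = x + y, v = x − y the rectangle is axis-aligned; the map (x,y)→(u,v) scales areas by 2.
u-values: -3, 1, -2, -1, -7; range = 1 − (-7) = 8.
v-values: -9, 3, -10, 5, 5; range = 5 − (-10) = 15.
Area = (8 × 15) / 2 = 60.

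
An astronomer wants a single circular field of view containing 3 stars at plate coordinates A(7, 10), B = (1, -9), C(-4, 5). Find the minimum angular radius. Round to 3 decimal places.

9.962

Side lengths²: AB² = 397, AC² = 146, BC² = 221.
Since AB² = 397 ≥ 221 + 146 = 367, the angle opposite AB is not acute, so the smallest enclosing circle has AB as diameter.
Centre = midpoint of AB = (4, 0.5), r² = 397/4 = 99.25.
r = √(99.25) ≈ 9.962.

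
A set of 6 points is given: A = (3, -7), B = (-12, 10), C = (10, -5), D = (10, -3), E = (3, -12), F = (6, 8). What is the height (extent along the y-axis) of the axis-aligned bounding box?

22

max y = 10, min y = -12, so height = 22.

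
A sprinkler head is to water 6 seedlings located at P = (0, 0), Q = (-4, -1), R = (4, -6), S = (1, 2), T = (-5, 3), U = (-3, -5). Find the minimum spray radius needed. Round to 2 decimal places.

6.36

A smallest enclosing disk is always determined by at most three of the input points on its boundary.
The farthest pair is R–T with squared distance 162. The circle on this segment as diameter has centre (-0.5, -1.5) and r² = 162/4 = 40.5.
Check P: distance² to centre = 2.5 ≤ 40.5, so it lies inside.
All remaining points lie in this disk, and no smaller disk contains both endpoints, so this is the minimum enclosing circle.
r = √(40.5) ≈ 6.36.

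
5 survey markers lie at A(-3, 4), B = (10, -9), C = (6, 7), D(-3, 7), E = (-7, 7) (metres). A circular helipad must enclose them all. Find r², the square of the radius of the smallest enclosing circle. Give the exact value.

The minimum enclosing circle of a finite set is fixed by two of the points (as a diameter) or three (as a circumcircle).
The farthest pair is B–E with squared distance 545. The circle on this segment as diameter has centre (1.5, -1) and r² = 545/4 = 136.25.
Check A: distance² to centre = 45.25 ≤ 136.25, so it lies inside.
All remaining points lie in this disk, and no smaller disk contains both endpoints, so this is the minimum enclosing circle.

136.25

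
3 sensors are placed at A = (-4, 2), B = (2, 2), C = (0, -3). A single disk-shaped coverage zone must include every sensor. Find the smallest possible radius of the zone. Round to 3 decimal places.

Side lengths²: AB² = 36, AC² = 41, BC² = 29.
Since AC² = 41 < 36 + 29 = 65, the triangle is acute, so the smallest enclosing circle is the circumcircle.
Circumcentre = (-1, 0.3), r² = 11.89.
r = √(11.89) ≈ 3.448.

3.448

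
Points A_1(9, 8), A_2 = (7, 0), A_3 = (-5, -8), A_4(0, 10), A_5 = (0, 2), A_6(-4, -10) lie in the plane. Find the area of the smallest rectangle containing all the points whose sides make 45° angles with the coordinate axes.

In coordinates u = x + y, v = x − y the rectangle is axis-aligned; the map (x,y)→(u,v) scales areas by 2.
u-values: 17, 7, -13, 10, 2, -14; range = 17 − (-14) = 31.
v-values: 1, 7, 3, -10, -2, 6; range = 7 − (-10) = 17.
Area = (31 × 17) / 2 = 263.5.

263.5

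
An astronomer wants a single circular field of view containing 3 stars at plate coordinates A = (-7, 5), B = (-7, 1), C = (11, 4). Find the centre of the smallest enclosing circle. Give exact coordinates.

(23/12, 3)

Side lengths²: AB² = 16, AC² = 325, BC² = 333.
Since BC² = 333 < 325 + 16 = 341, the triangle is acute, so the smallest enclosing circle is the circumcircle.
Circumcentre = (23/12, 3), r² = 12025/144.
Centre = (23/12, 3).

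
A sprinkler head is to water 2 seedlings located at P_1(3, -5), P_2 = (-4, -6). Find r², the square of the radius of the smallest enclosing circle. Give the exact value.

The smallest circle enclosing two points has them as diameter endpoints.
Centre = midpoint = (-0.5, -5.5); r² = |P_1P_2|²/4 = 50/4 = 12.5.

12.5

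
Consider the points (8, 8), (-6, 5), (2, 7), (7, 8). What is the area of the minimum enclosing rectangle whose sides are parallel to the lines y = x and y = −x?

93.5

In coordinates u = x + y, v = x − y the rectangle is axis-aligned; the map (x,y)→(u,v) scales areas by 2.
u-values: 16, -1, 9, 15; range = 16 − (-1) = 17.
v-values: 0, -11, -5, -1; range = 0 − (-11) = 11.
Area = (17 × 11) / 2 = 93.5.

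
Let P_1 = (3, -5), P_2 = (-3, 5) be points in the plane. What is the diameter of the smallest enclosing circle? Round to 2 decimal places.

11.66

The smallest circle enclosing two points has them as diameter endpoints.
Centre = midpoint = (0, 0); r² = |P_1P_2|²/4 = 136/4 = 34.
Diameter = 2r = 2√34 ≈ 11.66.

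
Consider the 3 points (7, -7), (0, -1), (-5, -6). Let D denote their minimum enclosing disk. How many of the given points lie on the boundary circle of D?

Call the three points A, B, C in the order given.
Side lengths²: AB² = 85, AC² = 145, BC² = 50.
Since AC² = 145 ≥ 85 + 50 = 135, the angle opposite AC is not acute, so the smallest enclosing circle has AC as diameter.
Centre = midpoint of AC = (1, -6.5), r² = 145/4 = 36.25.
The points at distance exactly r from the centre are (7, -7), (-5, -6) — 2 points.

2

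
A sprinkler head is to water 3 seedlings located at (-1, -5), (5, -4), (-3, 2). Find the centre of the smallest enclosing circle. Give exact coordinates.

(1, -1)

Call the three points A, B, C in the order given.
Side lengths²: AB² = 37, AC² = 53, BC² = 100.
Since BC² = 100 ≥ 53 + 37 = 90, the angle opposite BC is not acute, so the smallest enclosing circle has BC as diameter.
Centre = midpoint of BC = (1, -1), r² = 100/4 = 25.
Centre = (1, -1).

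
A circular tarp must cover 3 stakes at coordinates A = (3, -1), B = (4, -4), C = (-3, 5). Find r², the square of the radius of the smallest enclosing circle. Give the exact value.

Side lengths²: AB² = 10, AC² = 72, BC² = 130.
Since BC² = 130 ≥ 72 + 10 = 82, the angle opposite BC is not acute, so the smallest enclosing circle has BC as diameter.
Centre = midpoint of BC = (0.5, 0.5), r² = 130/4 = 32.5.

32.5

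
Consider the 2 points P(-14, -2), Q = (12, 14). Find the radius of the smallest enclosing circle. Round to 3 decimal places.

The smallest circle enclosing two points has them as diameter endpoints.
Centre = midpoint = (-1, 6); r² = |PQ|²/4 = 932/4 = 233.
r = √233 ≈ 15.264.

15.264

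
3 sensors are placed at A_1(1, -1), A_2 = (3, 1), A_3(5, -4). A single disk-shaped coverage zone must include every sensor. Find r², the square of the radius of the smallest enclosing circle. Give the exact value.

Side lengths²: A_1A_2² = 8, A_1A_3² = 25, A_2A_3² = 29.
Since A_2A_3² = 29 < 25 + 8 = 33, the triangle is acute, so the smallest enclosing circle is the circumcircle.
Circumcentre = (51/14, -23/14), r² = 725/98.

725/98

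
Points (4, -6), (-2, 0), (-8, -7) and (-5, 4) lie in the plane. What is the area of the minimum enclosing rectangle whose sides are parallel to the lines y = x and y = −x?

In coordinates u = x + y, v = x − y the rectangle is axis-aligned; the map (x,y)→(u,v) scales areas by 2.
u-values: -2, -2, -15, -1; range = -1 − (-15) = 14.
v-values: 10, -2, -1, -9; range = 10 − (-9) = 19.
Area = (14 × 19) / 2 = 133.

133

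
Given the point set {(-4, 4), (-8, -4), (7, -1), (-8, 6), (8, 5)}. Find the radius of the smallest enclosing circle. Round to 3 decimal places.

9.197

The minimum enclosing circle is determined by three boundary points: (-8, -4), (-8, 6), (8, 5).
Their circumcentre is (-0.28125, 1) with r² = 84.5791015625.
The farthest remaining point (7, -1) is at distance² 57.0166015625 ≤ 84.5791015625.
r = √(84.5791015625) ≈ 9.197.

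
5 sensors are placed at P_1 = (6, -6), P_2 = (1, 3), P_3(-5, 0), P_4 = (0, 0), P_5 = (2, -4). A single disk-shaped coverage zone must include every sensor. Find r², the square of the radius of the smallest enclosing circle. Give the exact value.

39.25

The minimum enclosing circle of a finite set is fixed by two of the points (as a diameter) or three (as a circumcircle).
The farthest pair is P_1–P_3 with squared distance 157. The circle on this segment as diameter has centre (0.5, -3) and r² = 157/4 = 39.25.
Check P_2: distance² to centre = 36.25 ≤ 39.25, so it lies inside.
All remaining points lie in this disk, and no smaller disk contains both endpoints, so this is the minimum enclosing circle.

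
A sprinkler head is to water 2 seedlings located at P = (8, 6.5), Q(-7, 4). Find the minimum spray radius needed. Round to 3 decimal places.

7.603

The smallest circle enclosing two points has them as diameter endpoints.
Centre = midpoint = (0.5, 5.25); r² = |PQ|²/4 = 231.25/4 = 57.8125.
r = √(57.8125) ≈ 7.603.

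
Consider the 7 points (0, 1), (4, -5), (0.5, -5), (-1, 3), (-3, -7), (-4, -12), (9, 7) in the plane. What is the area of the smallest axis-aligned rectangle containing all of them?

x ranges over [-4, 9], width 13.
y ranges over [-12, 7], height 19.
Area = 13 × 19 = 247.

247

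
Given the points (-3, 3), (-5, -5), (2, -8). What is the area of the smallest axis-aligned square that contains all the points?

121

The bounding box has width 7 and height 11.
An axis-aligned square enclosing the set must have side ≥ max(width, height).
So the minimum side is max(7, 11) = 11.
Area = 11² = 121.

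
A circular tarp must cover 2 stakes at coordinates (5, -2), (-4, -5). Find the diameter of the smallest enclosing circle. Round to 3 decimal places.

9.487

The smallest circle enclosing two points has them as diameter endpoints.
Centre = midpoint = (0.5, -3.5); r² = |(5, -2)−(-4, -5)|²/4 = 90/4 = 22.5.
Diameter = 2r = 2√(22.5) ≈ 9.487.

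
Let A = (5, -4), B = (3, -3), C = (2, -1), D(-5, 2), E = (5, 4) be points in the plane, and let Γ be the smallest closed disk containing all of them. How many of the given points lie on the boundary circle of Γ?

A smallest enclosing disk is always determined by at most three of the input points on its boundary.
The minimum enclosing circle is determined by three boundary points: A, D, E.
Their circumcentre is (0.6, 0) with r² = 35.36.
The farthest remaining point B is at distance² 14.76 ≤ 35.36.
The points at distance exactly r from the centre are A, D, E — 3 points.

3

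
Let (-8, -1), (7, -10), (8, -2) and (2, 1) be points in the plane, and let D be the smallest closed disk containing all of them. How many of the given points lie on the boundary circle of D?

The minimum enclosing circle is determined by three boundary points: (-8, -1), (7, -10), (8, -2).
Their circumcentre is (-19/86, -433/86) with r² = 283985/3698.
The farthest remaining point (2, 1) is at distance² 152921/3698 ≤ 283985/3698.
The points at distance exactly r from the centre are (-8, -1), (7, -10), (8, -2) — 3 points.

3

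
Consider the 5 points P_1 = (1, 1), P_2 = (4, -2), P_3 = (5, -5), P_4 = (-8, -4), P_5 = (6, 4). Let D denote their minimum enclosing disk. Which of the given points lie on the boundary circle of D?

The farthest pair is P_4–P_5 with squared distance 260. The circle on this segment as diameter has centre (-1, 0) and r² = 260/4 = 65.
Check P_1: distance² to centre = 5 ≤ 65, so it lies inside.
All remaining points lie in this disk, and no smaller disk contains both endpoints, so this is the minimum enclosing circle.
The points at distance exactly r from the centre are P_4, P_5 — 2 points.

P_4, P_5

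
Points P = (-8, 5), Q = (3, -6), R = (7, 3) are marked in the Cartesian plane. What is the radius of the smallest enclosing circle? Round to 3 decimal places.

Side lengths²: PQ² = 242, PR² = 229, QR² = 97.
Since PQ² = 242 < 229 + 97 = 326, the triangle is acute, so the smallest enclosing circle is the circumcircle.
Circumcentre = (-23/26, 29/26), r² = 22213/338.
r = √(22213/338) ≈ 8.107.

8.107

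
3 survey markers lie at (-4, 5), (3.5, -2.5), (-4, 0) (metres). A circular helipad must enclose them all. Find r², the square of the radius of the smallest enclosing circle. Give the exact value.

28.125

Call the three points A, B, C in the order given.
Side lengths²: AB² = 112.5, AC² = 25, BC² = 62.5.
Since AB² = 112.5 ≥ 62.5 + 25 = 87.5, the angle opposite AB is not acute, so the smallest enclosing circle has AB as diameter.
Centre = midpoint of AB = (-0.25, 1.25), r² = 112.5/4 = 28.125.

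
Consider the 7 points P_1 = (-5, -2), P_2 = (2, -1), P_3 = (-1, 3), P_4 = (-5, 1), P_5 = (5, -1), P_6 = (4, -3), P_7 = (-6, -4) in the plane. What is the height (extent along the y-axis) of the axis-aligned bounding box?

7

max y = 3, min y = -4, so height = 7.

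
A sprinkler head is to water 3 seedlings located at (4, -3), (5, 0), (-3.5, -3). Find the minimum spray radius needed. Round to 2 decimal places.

Call the three points A, B, C in the order given.
Side lengths²: AB² = 10, AC² = 56.25, BC² = 81.25.
Since BC² = 81.25 ≥ 56.25 + 10 = 66.25, the angle opposite BC is not acute, so the smallest enclosing circle has BC as diameter.
Centre = midpoint of BC = (0.75, -1.5), r² = 81.25/4 = 20.3125.
r = √(20.3125) ≈ 4.51.

4.51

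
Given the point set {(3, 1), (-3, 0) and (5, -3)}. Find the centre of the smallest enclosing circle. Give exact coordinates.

(1, -1.5)

Call the three points A, B, C in the order given.
Side lengths²: AB² = 37, AC² = 20, BC² = 73.
Since BC² = 73 ≥ 37 + 20 = 57, the angle opposite BC is not acute, so the smallest enclosing circle has BC as diameter.
Centre = midpoint of BC = (1, -1.5), r² = 73/4 = 18.25.
Centre = (1, -1.5).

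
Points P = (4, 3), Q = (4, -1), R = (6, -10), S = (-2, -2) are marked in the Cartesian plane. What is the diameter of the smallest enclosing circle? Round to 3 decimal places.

13.207

By Welzl's lemma the MEC is supported by two points (diametrically opposite) or three points (on a circumcircle).
The minimum enclosing circle is determined by three boundary points: P, R, S.
Their circumcentre is (97/22, -79/22) with r² = 10553/242.
The farthest remaining point Q is at distance² 1665/242 ≤ 10553/242.
Diameter = 2r = 2√(10553/242) ≈ 13.207.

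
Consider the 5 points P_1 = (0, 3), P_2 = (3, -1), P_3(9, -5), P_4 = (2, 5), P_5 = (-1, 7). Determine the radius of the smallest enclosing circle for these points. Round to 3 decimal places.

7.810

A smallest enclosing disk is always determined by at most three of the input points on its boundary.
The farthest pair is P_3–P_5 with squared distance 244. The circle on this segment as diameter has centre (4, 1) and r² = 244/4 = 61.
Check P_1: distance² to centre = 20 ≤ 61, so it lies inside.
All remaining points lie in this disk, and no smaller disk contains both endpoints, so this is the minimum enclosing circle.
r = √61 ≈ 7.810.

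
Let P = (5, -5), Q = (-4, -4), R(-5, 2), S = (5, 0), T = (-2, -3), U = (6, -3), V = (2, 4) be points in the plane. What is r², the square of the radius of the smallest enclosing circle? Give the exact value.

54385/1458

A smallest enclosing disk is always determined by at most three of the input points on its boundary.
The minimum enclosing circle is determined by three boundary points: P, R, U.
Their circumcentre is (7/54, -71/54) with r² = 54385/1458.
The farthest remaining point V is at distance² 46285/1458 ≤ 54385/1458.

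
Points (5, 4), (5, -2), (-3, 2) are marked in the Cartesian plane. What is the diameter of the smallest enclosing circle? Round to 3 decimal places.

9.220

Call the three points A, B, C in the order given.
Side lengths²: AB² = 36, AC² = 68, BC² = 80.
Since BC² = 80 < 68 + 36 = 104, the triangle is acute, so the smallest enclosing circle is the circumcircle.
Circumcentre = (1.5, 1), r² = 21.25.
Diameter = 2r = 2√(21.25) ≈ 9.220.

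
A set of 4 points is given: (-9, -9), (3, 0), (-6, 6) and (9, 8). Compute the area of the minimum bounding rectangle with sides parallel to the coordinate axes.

x ranges over [-9, 9], width 18.
y ranges over [-9, 8], height 17.
Area = 18 × 17 = 306.

306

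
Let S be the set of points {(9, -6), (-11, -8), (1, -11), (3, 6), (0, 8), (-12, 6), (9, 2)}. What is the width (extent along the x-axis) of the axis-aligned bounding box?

max x = 9, min x = -12, so width = 21.

21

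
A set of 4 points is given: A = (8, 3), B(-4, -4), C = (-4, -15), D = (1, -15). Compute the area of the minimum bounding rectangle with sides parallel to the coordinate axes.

x ranges over [-4, 8], width 12.
y ranges over [-15, 3], height 18.
Area = 12 × 18 = 216.

216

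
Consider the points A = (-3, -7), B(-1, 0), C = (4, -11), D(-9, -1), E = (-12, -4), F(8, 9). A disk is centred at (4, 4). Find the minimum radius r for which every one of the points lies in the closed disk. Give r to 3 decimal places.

The required radius is the distance from (4, 4) to the farthest point.
Squared distances: 170, 41, 225, 194, 320, 41.
Maximum is 320, attained at E.
r = √320 ≈ 17.889.

17.889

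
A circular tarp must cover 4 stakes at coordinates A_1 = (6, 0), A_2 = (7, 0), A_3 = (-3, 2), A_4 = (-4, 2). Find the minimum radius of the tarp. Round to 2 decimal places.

The minimum enclosing circle of a finite set is fixed by two of the points (as a diameter) or three (as a circumcircle).
The farthest pair is A_2–A_4 with squared distance 125. The circle on this segment as diameter has centre (1.5, 1) and r² = 125/4 = 31.25.
Check A_1: distance² to centre = 21.25 ≤ 31.25, so it lies inside.
All remaining points lie in this disk, and no smaller disk contains both endpoints, so this is the minimum enclosing circle.
r = √(31.25) ≈ 5.59.

5.59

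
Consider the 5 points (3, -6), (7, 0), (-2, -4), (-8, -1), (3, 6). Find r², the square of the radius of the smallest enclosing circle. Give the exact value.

56.5

The minimum enclosing circle of a finite set is fixed by two of the points (as a diameter) or three (as a circumcircle).
The farthest pair is (7, 0)–(-8, -1) with squared distance 226. The circle on this segment as diameter has centre (-0.5, -0.5) and r² = 226/4 = 56.5.
Check (3, -6): distance² to centre = 42.5 ≤ 56.5, so it lies inside.
All remaining points lie in this disk, and no smaller disk contains both endpoints, so this is the minimum enclosing circle.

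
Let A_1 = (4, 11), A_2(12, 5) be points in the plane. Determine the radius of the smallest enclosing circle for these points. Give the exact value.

The smallest circle enclosing two points has them as diameter endpoints.
Centre = midpoint = (8, 8); r² = |A_1A_2|²/4 = 100/4 = 25.
r = √25 = 5.

5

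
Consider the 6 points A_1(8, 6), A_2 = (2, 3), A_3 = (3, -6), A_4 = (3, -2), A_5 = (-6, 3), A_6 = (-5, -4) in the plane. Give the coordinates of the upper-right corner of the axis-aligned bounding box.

x-range [-6, 8], y-range [-6, 6].
The upper-right corner is (8, 6).

(8, 6)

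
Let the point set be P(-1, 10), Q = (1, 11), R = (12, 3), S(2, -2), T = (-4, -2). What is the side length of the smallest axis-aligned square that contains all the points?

The bounding box has width 16 and height 13.
An axis-aligned square enclosing the set must have side ≥ max(width, height).
So the minimum side is max(16, 13) = 16.

16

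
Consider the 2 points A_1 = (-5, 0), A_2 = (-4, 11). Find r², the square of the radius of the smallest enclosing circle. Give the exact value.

30.5

The smallest circle enclosing two points has them as diameter endpoints.
Centre = midpoint = (-4.5, 5.5); r² = |A_1A_2|²/4 = 122/4 = 30.5.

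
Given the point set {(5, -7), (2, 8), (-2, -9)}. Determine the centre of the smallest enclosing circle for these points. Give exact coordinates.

(0, -0.5)

Call the three points A, B, C in the order given.
Side lengths²: AB² = 234, AC² = 53, BC² = 305.
Since BC² = 305 ≥ 234 + 53 = 287, the angle opposite BC is not acute, so the smallest enclosing circle has BC as diameter.
Centre = midpoint of BC = (0, -0.5), r² = 305/4 = 76.25.
Centre = (0, -0.5).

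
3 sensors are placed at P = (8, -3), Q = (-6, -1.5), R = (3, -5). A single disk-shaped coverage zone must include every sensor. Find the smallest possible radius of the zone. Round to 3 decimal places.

7.040

Side lengths²: PQ² = 198.25, PR² = 29, QR² = 93.25.
Since PQ² = 198.25 ≥ 93.25 + 29 = 122.25, the angle opposite PQ is not acute, so the smallest enclosing circle has PQ as diameter.
Centre = midpoint of PQ = (1, -2.25), r² = 198.25/4 = 49.5625.
r = √(49.5625) ≈ 7.040.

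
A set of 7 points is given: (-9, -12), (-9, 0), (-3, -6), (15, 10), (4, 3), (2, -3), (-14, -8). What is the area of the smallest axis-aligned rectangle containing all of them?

x ranges over [-14, 15], width 29.
y ranges over [-12, 10], height 22.
Area = 29 × 22 = 638.

638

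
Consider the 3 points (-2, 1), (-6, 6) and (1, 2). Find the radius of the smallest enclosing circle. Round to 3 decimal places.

Call the three points A, B, C in the order given.
Side lengths²: AB² = 41, AC² = 10, BC² = 65.
Since BC² = 65 ≥ 41 + 10 = 51, the angle opposite BC is not acute, so the smallest enclosing circle has BC as diameter.
Centre = midpoint of BC = (-2.5, 4), r² = 65/4 = 16.25.
r = √(16.25) ≈ 4.031.

4.031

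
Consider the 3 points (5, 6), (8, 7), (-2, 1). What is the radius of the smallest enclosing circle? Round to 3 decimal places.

Call the three points A, B, C in the order given.
Side lengths²: AB² = 10, AC² = 74, BC² = 136.
Since BC² = 136 ≥ 74 + 10 = 84, the angle opposite BC is not acute, so the smallest enclosing circle has BC as diameter.
Centre = midpoint of BC = (3, 4), r² = 136/4 = 34.
r = √34 ≈ 5.831.

5.831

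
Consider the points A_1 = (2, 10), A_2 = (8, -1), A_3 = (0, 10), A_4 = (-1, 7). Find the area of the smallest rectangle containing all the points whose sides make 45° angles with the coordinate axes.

57

In coordinates u = x + y, v = x − y the rectangle is axis-aligned; the map (x,y)→(u,v) scales areas by 2.
u-values: 12, 7, 10, 6; range = 12 − 6 = 6.
v-values: -8, 9, -10, -8; range = 9 − (-10) = 19.
Area = (6 × 19) / 2 = 57.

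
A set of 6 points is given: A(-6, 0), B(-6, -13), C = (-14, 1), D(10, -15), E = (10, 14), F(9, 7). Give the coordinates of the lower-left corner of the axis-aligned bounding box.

(-14, -15)

x-range [-14, 10], y-range [-15, 14].
The lower-left corner is (-14, -15).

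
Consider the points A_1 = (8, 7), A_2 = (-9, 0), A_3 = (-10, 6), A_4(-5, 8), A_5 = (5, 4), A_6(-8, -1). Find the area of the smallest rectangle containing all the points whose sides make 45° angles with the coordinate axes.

In coordinates u = x + y, v = x − y the rectangle is axis-aligned; the map (x,y)→(u,v) scales areas by 2.
u-values: 15, -9, -4, 3, 9, -9; range = 15 − (-9) = 24.
v-values: 1, -9, -16, -13, 1, -7; range = 1 − (-16) = 17.
Area = (24 × 17) / 2 = 204.

204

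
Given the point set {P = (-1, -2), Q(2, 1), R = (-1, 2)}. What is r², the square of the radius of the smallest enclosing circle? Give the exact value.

Side lengths²: PQ² = 18, PR² = 16, QR² = 10.
Since PQ² = 18 < 16 + 10 = 26, the triangle is acute, so the smallest enclosing circle is the circumcircle.
Circumcentre = (0, 0), r² = 5.

5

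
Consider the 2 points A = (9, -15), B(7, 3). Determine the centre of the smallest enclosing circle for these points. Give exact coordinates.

(8, -6)

The smallest circle enclosing two points has them as diameter endpoints.
Centre = midpoint = (8, -6); r² = |AB|²/4 = 328/4 = 82.
Centre = (8, -6).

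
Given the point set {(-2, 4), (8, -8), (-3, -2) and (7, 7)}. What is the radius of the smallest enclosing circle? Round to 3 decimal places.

The minimum enclosing circle is determined by three boundary points: (-2, 4), (8, -8), (7, 7).
Their circumcentre is (105/23, -16/23) with r² = 34465/529.
The farthest remaining point (-3, -2) is at distance² 31176/529 ≤ 34465/529.
r = √(34465/529) ≈ 8.072.

8.072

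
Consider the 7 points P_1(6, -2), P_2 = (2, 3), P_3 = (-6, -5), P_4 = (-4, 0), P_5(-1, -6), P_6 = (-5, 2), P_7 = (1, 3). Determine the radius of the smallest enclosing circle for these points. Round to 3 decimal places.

6.319

The minimum enclosing circle of a finite set is fixed by two of the points (as a diameter) or three (as a circumcircle).
The minimum enclosing circle is determined by three boundary points: P_1, P_3, P_6.
Their circumcentre is (-17/54, -121/54) with r² = 58225/1458.
The farthest remaining point P_2 is at distance² 47857/1458 ≤ 58225/1458.
r = √(58225/1458) ≈ 6.319.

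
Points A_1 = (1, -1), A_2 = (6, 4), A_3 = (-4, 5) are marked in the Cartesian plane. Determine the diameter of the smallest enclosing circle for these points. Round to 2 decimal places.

10.09

Side lengths²: A_1A_2² = 50, A_1A_3² = 61, A_2A_3² = 101.
Since A_2A_3² = 101 < 61 + 50 = 111, the triangle is acute, so the smallest enclosing circle is the circumcircle.
Circumcentre = (21/22, 89/22), r² = 6161/242.
Diameter = 2r = 2√(6161/242) ≈ 10.09.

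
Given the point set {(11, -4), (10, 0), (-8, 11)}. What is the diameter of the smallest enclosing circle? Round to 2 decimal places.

Call the three points A, B, C in the order given.
Side lengths²: AB² = 17, AC² = 586, BC² = 445.
Since AC² = 586 ≥ 445 + 17 = 462, the angle opposite AC is not acute, so the smallest enclosing circle has AC as diameter.
Centre = midpoint of AC = (1.5, 3.5), r² = 586/4 = 146.5.
Diameter = 2r = 2√(146.5) ≈ 24.21.

24.21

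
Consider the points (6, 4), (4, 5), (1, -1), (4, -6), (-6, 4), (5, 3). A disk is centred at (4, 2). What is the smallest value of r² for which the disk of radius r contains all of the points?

The required radius is the distance from (4, 2) to the farthest point.
Squared distances: 8, 9, 18, 64, 104, 2.
Maximum is 104, attained at (-6, 4).

104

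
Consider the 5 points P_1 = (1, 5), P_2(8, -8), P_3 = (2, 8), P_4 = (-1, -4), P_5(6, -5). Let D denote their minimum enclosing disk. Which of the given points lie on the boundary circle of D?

P_2, P_3

The minimum enclosing circle of a finite set is fixed by two of the points (as a diameter) or three (as a circumcircle).
The farthest pair is P_2–P_3 with squared distance 292. The circle on this segment as diameter has centre (5, 0) and r² = 292/4 = 73.
Check P_1: distance² to centre = 41 ≤ 73, so it lies inside.
All remaining points lie in this disk, and no smaller disk contains both endpoints, so this is the minimum enclosing circle.
The points at distance exactly r from the centre are P_2, P_3 — 2 points.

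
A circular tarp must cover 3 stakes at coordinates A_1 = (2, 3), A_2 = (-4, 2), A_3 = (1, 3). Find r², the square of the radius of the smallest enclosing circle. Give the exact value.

Side lengths²: A_1A_2² = 37, A_1A_3² = 1, A_2A_3² = 26.
Since A_1A_2² = 37 ≥ 26 + 1 = 27, the angle opposite A_1A_2 is not acute, so the smallest enclosing circle has A_1A_2 as diameter.
Centre = midpoint of A_1A_2 = (-1, 2.5), r² = 37/4 = 9.25.

9.25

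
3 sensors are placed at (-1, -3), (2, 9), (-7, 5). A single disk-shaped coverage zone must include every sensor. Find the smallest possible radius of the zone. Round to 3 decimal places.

6.345

Call the three points A, B, C in the order given.
Side lengths²: AB² = 153, AC² = 100, BC² = 97.
Since AB² = 153 < 100 + 97 = 197, the triangle is acute, so the smallest enclosing circle is the circumcircle.
Circumcentre = (-0.875, 3.34375), r² = 40.2587890625.
r = √(40.2587890625) ≈ 6.345.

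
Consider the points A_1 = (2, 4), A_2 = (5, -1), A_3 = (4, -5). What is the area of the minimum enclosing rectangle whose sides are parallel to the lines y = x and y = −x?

38.5

In coordinates u = x + y, v = x − y the rectangle is axis-aligned; the map (x,y)→(u,v) scales areas by 2.
u-values: 6, 4, -1; range = 6 − (-1) = 7.
v-values: -2, 6, 9; range = 9 − (-2) = 11.
Area = (7 × 11) / 2 = 38.5.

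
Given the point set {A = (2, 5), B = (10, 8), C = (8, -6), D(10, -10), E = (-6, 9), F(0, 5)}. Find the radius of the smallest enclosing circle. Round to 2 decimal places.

The farthest pair is D–E with squared distance 617. The circle on this segment as diameter has centre (2, -0.5) and r² = 617/4 = 154.25.
Check A: distance² to centre = 30.25 ≤ 154.25, so it lies inside.
All remaining points lie in this disk, and no smaller disk contains both endpoints, so this is the minimum enclosing circle.
r = √(154.25) ≈ 12.42.

12.42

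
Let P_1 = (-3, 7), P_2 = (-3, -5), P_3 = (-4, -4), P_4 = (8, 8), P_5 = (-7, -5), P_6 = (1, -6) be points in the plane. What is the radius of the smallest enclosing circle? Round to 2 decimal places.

The minimum enclosing circle of a finite set is fixed by two of the points (as a diameter) or three (as a circumcircle).
The farthest pair is P_4–P_5 with squared distance 394. The circle on this segment as diameter has centre (0.5, 1.5) and r² = 394/4 = 98.5.
Check P_1: distance² to centre = 42.5 ≤ 98.5, so it lies inside.
All remaining points lie in this disk, and no smaller disk contains both endpoints, so this is the minimum enclosing circle.
r = √(98.5) ≈ 9.92.

9.92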